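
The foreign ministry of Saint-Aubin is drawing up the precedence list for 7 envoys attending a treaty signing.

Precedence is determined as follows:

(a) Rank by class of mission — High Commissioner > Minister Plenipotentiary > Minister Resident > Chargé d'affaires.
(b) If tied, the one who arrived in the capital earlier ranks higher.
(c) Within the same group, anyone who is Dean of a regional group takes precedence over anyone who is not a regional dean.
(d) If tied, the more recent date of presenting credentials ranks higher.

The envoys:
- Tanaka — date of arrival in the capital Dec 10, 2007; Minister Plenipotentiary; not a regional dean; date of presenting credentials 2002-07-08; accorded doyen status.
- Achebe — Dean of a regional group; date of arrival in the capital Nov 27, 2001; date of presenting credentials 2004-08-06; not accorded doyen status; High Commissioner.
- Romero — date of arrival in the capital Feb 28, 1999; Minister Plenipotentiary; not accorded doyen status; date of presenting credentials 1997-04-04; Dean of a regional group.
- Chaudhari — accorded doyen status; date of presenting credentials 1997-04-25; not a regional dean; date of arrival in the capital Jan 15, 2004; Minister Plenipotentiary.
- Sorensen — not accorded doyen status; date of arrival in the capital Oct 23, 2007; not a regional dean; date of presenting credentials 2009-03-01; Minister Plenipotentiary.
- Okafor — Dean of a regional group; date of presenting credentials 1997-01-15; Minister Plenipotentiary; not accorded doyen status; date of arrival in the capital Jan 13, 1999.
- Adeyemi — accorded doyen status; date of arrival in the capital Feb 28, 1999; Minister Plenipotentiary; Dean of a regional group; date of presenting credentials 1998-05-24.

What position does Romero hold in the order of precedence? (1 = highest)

By class of mission: Achebe (High Commissioner); then Okafor, Adeyemi, Romero, Chaudhari, Sorensen and Tanaka (Minister Plenipotentiary).
Among Okafor, Adeyemi, Romero, Chaudhari, Sorensen and Tanaka, by date of arrival in the capital (earlier first): Okafor (Jan 13, 1999) before Adeyemi and Romero (Feb 28, 1999) before Chaudhari (Jan 15, 2004) before Sorensen (Oct 23, 2007) before Tanaka (Dec 10, 2007).
Adeyemi and Romero are each Dean of a regional group, so the next rule applies.
Among Adeyemi and Romero, by date of presenting credentials (later first): Adeyemi (1998-05-24) before Romero (1997-04-04).
Order: Achebe, Okafor, Adeyemi, Romero, Chaudhari, Sorensen, Tanaka. So position 4.

4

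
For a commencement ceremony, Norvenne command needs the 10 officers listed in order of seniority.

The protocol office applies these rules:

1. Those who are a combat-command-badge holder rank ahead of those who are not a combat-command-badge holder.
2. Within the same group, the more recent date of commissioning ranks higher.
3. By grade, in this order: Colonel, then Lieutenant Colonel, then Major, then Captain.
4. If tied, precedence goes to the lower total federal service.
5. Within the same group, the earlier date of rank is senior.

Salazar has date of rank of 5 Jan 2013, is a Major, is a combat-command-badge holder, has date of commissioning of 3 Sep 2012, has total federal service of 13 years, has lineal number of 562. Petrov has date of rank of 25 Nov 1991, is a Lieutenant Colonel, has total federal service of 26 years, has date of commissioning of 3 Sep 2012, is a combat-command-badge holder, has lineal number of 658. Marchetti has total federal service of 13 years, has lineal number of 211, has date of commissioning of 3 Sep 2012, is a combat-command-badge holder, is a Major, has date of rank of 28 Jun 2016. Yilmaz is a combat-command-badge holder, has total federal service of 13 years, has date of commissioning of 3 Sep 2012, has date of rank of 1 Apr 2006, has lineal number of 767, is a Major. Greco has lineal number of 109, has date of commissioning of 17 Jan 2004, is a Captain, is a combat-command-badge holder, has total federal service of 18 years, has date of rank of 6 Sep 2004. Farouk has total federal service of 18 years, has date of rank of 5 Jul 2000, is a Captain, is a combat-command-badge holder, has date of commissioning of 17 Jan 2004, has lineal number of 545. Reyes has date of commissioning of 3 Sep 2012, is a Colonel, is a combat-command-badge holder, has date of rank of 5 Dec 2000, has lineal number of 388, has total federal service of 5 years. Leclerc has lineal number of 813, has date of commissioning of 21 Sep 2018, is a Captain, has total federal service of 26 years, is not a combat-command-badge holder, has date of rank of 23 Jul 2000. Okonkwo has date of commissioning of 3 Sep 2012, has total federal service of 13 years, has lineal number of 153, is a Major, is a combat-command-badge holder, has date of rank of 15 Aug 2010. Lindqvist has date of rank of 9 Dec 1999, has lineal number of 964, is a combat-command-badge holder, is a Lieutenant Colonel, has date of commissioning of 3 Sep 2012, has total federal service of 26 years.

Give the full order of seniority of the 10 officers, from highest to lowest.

Reyes, Petrov, Lindqvist, Yilmaz, Okonkwo, Salazar, Marchetti, Farouk, Greco, Leclerc

By the first rule: Reyes, Petrov, Lindqvist, Yilmaz, Okonkwo, Salazar, Marchetti, Farouk and Greco (each a combat-command-badge holder); then Leclerc (not a combat-command-badge holder).
Among Reyes, Petrov, Lindqvist, Yilmaz, Okonkwo, Salazar, Marchetti, Farouk and Greco, by date of commissioning (later first): Reyes, Petrov, Lindqvist, Yilmaz, Okonkwo, Salazar and Marchetti (3 Sep 2012) before Farouk and Greco (17 Jan 2004).
Among Reyes, Petrov, Lindqvist, Yilmaz, Okonkwo, Salazar and Marchetti, by grade: Reyes (Colonel) before Petrov and Lindqvist (Lieutenant Colonel) before Yilmaz, Okonkwo, Salazar and Marchetti (Major).
Petrov and Lindqvist both have total federal service 26 years, so the next rule applies.
Among Petrov and Lindqvist, by date of rank (earlier first): Petrov (25 Nov 1991) before Lindqvist (9 Dec 1999).
Yilmaz, Okonkwo, Salazar and Marchetti all have total federal service 13 years, so the next rule applies.
Among Yilmaz, Okonkwo, Salazar and Marchetti, by date of rank (earlier first): Yilmaz (1 Apr 2006) before Okonkwo (15 Aug 2010) before Salazar (5 Jan 2013) before Marchetti (28 Jun 2016).
Farouk and Greco are each Captain, so the next rule applies.
Farouk and Greco both have total federal service 18 years, so the next rule applies.
Among Farouk and Greco, by date of rank (earlier first): Farouk (5 Jul 2000) before Greco (6 Sep 2004).
Full order: Reyes, Petrov, Lindqvist, Yilmaz, Okonkwo, Salazar, Marchetti, Farouk, Greco, Leclerc.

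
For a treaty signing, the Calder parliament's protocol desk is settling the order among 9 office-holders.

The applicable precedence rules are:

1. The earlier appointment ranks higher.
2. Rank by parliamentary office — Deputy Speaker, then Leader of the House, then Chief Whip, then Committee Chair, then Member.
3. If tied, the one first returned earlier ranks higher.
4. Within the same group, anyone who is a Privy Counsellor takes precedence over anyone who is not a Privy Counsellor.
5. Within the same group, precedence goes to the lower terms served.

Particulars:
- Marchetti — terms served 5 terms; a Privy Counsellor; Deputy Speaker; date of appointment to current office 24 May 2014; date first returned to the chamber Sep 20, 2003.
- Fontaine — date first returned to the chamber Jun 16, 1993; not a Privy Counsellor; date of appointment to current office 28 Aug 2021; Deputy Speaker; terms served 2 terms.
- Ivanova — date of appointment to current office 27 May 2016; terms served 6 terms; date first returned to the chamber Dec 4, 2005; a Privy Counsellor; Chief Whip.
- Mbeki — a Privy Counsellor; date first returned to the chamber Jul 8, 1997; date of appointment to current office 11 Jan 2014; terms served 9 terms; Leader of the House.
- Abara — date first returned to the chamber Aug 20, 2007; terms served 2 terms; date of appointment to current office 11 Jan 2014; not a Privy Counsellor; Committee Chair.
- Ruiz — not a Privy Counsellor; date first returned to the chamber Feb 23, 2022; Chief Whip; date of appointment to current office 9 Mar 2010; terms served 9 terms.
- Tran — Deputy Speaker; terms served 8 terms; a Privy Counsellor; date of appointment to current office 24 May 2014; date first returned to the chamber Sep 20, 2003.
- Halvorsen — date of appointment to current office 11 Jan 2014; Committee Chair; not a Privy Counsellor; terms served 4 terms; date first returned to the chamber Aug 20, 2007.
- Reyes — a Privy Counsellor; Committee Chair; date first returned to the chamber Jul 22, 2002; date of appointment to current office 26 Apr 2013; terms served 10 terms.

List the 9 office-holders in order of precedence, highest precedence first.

By date of appointment to current office (earlier first): Ruiz (9 Mar 2010); then Reyes (26 Apr 2013); then Mbeki, Abara and Halvorsen (each 11 Jan 2014); then Marchetti and Tran (both 24 May 2014); then Ivanova (27 May 2016); then Fontaine (28 Aug 2021).
Among Mbeki, Abara and Halvorsen, by parliamentary office: Mbeki (Leader of the House) before Abara and Halvorsen (Committee Chair).
Abara and Halvorsen both have date first returned to the chamber Aug 20, 2007, so the next rule applies.
Abara and Halvorsen are each not a Privy Counsellor, so the next rule applies.
Among Abara and Halvorsen, by terms served (lower first): Abara (2 terms) before Halvorsen (4 terms).
Marchetti and Tran are each Deputy Speaker, so the next rule applies.
Marchetti and Tran both have date first returned to the chamber Sep 20, 2003, so the next rule applies.
Marchetti and Tran are each a Privy Counsellor, so the next rule applies.
Among Marchetti and Tran, by terms served (lower first): Marchetti (5 terms) before Tran (8 terms).
Full order: Ruiz, Reyes, Mbeki, Abara, Halvorsen, Marchetti, Tran, Ivanova, Fontaine.

Ruiz, Reyes, Mbeki, Abara, Halvorsen, Marchetti, Tran, Ivanova, Fontaine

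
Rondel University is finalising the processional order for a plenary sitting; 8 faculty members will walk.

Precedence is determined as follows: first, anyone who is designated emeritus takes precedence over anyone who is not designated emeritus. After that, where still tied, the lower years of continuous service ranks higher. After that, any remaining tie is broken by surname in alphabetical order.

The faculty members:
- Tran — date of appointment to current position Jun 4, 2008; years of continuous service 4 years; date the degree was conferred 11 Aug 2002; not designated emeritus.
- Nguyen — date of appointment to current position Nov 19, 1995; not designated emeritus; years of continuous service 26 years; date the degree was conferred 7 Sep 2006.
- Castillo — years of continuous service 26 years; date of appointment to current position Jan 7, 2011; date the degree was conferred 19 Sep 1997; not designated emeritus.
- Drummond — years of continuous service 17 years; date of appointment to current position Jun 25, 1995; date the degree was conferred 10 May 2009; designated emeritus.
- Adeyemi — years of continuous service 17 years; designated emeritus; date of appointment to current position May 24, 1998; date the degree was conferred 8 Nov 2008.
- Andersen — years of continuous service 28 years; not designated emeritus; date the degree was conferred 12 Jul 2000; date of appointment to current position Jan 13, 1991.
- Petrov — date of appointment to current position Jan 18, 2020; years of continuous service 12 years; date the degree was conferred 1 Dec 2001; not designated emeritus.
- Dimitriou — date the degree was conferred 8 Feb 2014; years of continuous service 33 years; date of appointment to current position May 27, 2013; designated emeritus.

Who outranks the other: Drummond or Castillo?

By the first rule: Adeyemi, Drummond and Dimitriou (each designated emeritus); then Tran, Petrov, Castillo, Nguyen and Andersen (each not designated emeritus).
Among Adeyemi, Drummond and Dimitriou, by years of continuous service (lower first): Adeyemi and Drummond (17 years) before Dimitriou (33 years).
Among Adeyemi and Drummond, alphabetically by surname: Adeyemi before Drummond.
Among Tran, Petrov, Castillo, Nguyen and Andersen, by years of continuous service (lower first): Tran (4 years) before Petrov (12 years) before Castillo and Nguyen (26 years) before Andersen (28 years).
Among Castillo and Nguyen, alphabetically by surname: Castillo before Nguyen.
So Drummond takes precedence.

Drummond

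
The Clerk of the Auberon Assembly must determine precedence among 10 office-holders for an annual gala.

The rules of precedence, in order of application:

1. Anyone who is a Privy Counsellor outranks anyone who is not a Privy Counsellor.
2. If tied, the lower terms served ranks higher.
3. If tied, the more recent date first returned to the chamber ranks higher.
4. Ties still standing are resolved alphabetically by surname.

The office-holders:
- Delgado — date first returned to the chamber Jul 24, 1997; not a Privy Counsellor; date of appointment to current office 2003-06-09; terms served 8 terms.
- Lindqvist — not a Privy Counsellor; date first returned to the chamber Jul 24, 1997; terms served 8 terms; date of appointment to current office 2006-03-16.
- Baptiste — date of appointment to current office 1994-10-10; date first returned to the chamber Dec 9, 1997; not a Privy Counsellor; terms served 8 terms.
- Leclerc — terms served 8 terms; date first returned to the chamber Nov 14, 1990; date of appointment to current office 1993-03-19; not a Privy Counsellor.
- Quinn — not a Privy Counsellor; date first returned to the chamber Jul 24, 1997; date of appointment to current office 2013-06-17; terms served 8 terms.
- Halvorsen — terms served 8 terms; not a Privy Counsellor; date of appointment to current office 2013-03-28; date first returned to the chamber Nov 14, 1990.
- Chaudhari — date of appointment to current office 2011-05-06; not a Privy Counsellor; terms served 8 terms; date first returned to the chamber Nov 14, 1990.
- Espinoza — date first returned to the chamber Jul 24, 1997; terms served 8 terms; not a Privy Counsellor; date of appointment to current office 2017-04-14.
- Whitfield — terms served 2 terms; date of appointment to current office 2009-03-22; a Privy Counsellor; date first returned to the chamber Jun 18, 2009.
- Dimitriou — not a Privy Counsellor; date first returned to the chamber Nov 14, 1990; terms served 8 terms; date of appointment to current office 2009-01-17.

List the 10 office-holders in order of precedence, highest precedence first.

Whitfield, Baptiste, Delgado, Espinoza, Lindqvist, Quinn, Chaudhari, Dimitriou, Halvorsen, Leclerc

By the first rule: Whitfield (a Privy Counsellor); then Baptiste, Delgado, Espinoza, Lindqvist, Quinn, Chaudhari, Dimitriou, Halvorsen and Leclerc (each not a Privy Counsellor).
Baptiste, Delgado, Espinoza, Lindqvist, Quinn, Chaudhari, Dimitriou, Halvorsen and Leclerc all have terms served 8 terms, so the next rule applies.
Among Baptiste, Delgado, Espinoza, Lindqvist, Quinn, Chaudhari, Dimitriou, Halvorsen and Leclerc, by date first returned to the chamber (later first): Baptiste (Dec 9, 1997) before Delgado, Espinoza, Lindqvist and Quinn (Jul 24, 1997) before Chaudhari, Dimitriou, Halvorsen and Leclerc (Nov 14, 1990).
Among Delgado, Espinoza, Lindqvist and Quinn, alphabetically by surname: Delgado before Espinoza before Lindqvist before Quinn.
Among Chaudhari, Dimitriou, Halvorsen and Leclerc, alphabetically by surname: Chaudhari before Dimitriou before Halvorsen before Leclerc.
Full order: Whitfield, Baptiste, Delgado, Espinoza, Lindqvist, Quinn, Chaudhari, Dimitriou, Halvorsen, Leclerc.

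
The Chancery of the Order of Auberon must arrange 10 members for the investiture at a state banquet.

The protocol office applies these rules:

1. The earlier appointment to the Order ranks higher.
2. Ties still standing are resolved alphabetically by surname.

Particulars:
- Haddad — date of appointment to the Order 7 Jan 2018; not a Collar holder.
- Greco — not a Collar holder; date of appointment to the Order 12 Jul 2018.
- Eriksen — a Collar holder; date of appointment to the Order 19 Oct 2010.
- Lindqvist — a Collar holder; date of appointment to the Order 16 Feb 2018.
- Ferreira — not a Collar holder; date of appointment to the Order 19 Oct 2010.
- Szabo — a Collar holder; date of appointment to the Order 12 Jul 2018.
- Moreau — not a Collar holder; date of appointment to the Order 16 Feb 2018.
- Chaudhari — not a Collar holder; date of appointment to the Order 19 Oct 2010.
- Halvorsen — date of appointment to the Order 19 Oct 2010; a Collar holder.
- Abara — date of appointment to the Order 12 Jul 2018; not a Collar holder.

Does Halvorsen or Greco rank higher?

Halvorsen

By date of appointment to the Order (earlier first): Chaudhari, Eriksen, Ferreira and Halvorsen (each 19 Oct 2010); then Haddad (7 Jan 2018); then Lindqvist and Moreau (both 16 Feb 2018); then Abara, Greco and Szabo (each 12 Jul 2018).
Among Chaudhari, Eriksen, Ferreira and Halvorsen, alphabetically by surname: Chaudhari before Eriksen before Ferreira before Halvorsen.
Among Lindqvist and Moreau, alphabetically by surname: Lindqvist before Moreau.
Among Abara, Greco and Szabo, alphabetically by surname: Abara before Greco before Szabo.
So Halvorsen takes precedence.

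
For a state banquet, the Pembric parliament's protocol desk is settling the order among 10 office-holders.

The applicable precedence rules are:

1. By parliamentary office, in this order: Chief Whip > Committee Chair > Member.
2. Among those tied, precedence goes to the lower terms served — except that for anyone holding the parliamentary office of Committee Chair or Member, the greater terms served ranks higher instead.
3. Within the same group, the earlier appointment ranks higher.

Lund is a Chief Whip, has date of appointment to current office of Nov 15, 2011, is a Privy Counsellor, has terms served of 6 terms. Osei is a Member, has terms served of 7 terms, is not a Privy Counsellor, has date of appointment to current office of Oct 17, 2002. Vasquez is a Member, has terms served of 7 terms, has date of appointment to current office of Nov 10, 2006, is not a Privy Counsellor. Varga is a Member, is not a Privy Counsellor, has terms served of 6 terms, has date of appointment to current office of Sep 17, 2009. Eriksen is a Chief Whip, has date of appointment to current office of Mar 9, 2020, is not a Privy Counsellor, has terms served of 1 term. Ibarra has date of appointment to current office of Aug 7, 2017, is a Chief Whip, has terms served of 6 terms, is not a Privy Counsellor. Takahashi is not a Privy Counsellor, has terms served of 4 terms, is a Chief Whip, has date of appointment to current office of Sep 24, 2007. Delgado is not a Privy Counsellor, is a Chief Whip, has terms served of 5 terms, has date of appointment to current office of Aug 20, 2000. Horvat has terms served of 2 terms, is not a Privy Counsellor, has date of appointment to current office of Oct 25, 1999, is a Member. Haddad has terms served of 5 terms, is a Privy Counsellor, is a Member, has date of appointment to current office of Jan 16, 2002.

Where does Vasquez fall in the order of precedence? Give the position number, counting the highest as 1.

By parliamentary office: Eriksen, Takahashi, Delgado, Lund and Ibarra (Chief Whip); then Osei, Vasquez, Varga, Haddad and Horvat (Member).
Among Eriksen, Takahashi, Delgado, Lund and Ibarra, by terms served (lower first): Eriksen (1 term) before Takahashi (4 terms) before Delgado (5 terms) before Lund and Ibarra (6 terms).
Among Lund and Ibarra, by date of appointment to current office (earlier first): Lund (Nov 15, 2011) before Ibarra (Aug 7, 2017).
Among Osei, Vasquez, Varga, Haddad and Horvat, by terms served (higher first) (reversed rule for this group): Osei and Vasquez (7 terms) before Varga (6 terms) before Haddad (5 terms) before Horvat (2 terms).
Among Osei and Vasquez, by date of appointment to current office (earlier first): Osei (Oct 17, 2002) before Vasquez (Nov 10, 2006).
Order: Eriksen, Takahashi, Delgado, Lund, Ibarra, Osei, Vasquez, Varga, Haddad, Horvat. So position 7.

7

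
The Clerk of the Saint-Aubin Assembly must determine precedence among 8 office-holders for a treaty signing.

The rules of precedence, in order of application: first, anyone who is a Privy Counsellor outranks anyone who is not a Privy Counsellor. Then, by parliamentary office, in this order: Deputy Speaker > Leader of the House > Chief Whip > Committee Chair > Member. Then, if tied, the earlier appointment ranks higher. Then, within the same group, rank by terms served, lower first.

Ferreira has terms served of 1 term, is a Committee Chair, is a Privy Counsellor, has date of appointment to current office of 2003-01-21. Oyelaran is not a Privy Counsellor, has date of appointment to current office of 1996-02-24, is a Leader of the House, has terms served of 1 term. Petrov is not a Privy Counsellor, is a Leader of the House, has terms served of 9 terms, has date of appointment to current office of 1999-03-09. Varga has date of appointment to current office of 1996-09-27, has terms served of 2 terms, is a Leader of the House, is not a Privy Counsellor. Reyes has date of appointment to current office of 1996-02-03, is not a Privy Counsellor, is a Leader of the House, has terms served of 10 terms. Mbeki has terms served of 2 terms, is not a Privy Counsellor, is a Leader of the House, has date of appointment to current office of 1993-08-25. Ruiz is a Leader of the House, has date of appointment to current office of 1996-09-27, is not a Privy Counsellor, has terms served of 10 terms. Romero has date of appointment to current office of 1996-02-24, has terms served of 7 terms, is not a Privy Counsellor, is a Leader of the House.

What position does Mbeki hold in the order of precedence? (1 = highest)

2

By the first rule: Ferreira (a Privy Counsellor); then Mbeki, Reyes, Oyelaran, Romero, Varga, Ruiz and Petrov (each not a Privy Counsellor).
Mbeki, Reyes, Oyelaran, Romero, Varga, Ruiz and Petrov are each Leader of the House, so the next rule applies.
Among Mbeki, Reyes, Oyelaran, Romero, Varga, Ruiz and Petrov, by date of appointment to current office (earlier first): Mbeki (1993-08-25) before Reyes (1996-02-03) before Oyelaran and Romero (1996-02-24) before Varga and Ruiz (1996-09-27) before Petrov (1999-03-09).
Among Oyelaran and Romero, by terms served (lower first): Oyelaran (1 term) before Romero (7 terms).
Among Varga and Ruiz, by terms served (lower first): Varga (2 terms) before Ruiz (10 terms).
Order: Ferreira, Mbeki, Reyes, Oyelaran, Romero, Varga, Ruiz, Petrov. So position 2.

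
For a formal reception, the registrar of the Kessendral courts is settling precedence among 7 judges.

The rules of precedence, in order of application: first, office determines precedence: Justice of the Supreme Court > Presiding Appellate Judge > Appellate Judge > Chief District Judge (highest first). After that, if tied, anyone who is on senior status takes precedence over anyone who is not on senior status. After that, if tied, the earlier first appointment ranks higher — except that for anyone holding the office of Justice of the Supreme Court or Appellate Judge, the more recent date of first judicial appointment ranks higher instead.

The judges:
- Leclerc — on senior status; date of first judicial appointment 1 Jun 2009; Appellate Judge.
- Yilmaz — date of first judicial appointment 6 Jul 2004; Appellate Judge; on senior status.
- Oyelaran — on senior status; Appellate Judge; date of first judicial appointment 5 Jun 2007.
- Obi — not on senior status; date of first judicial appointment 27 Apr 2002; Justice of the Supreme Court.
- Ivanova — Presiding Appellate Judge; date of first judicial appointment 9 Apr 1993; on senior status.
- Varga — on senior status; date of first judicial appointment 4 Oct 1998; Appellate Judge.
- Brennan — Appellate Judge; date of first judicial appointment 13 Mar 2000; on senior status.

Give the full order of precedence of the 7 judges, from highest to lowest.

Obi, Ivanova, Leclerc, Oyelaran, Yilmaz, Brennan, Varga

By office: Obi (Justice of the Supreme Court); then Ivanova (Presiding Appellate Judge); then Leclerc, Oyelaran, Yilmaz, Brennan and Varga (Appellate Judge).
Leclerc, Oyelaran, Yilmaz, Brennan and Varga are each on senior status, so the next rule applies.
Among Leclerc, Oyelaran, Yilmaz, Brennan and Varga, by date of first judicial appointment (later first) (reversed rule for this group): Leclerc (1 Jun 2009) before Oyelaran (5 Jun 2007) before Yilmaz (6 Jul 2004) before Brennan (13 Mar 2000) before Varga (4 Oct 1998).
Full order: Obi, Ivanova, Leclerc, Oyelaran, Yilmaz, Brennan, Varga.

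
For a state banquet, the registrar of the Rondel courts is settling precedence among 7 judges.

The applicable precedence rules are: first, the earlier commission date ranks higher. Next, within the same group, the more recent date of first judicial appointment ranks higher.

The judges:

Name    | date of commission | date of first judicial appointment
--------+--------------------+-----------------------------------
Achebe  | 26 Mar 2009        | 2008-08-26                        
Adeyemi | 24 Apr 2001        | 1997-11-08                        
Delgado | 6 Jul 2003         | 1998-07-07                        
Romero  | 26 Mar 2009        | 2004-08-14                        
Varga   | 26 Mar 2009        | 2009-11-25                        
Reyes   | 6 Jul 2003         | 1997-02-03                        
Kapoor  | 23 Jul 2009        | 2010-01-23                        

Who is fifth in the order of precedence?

Achebe

By date of commission (earlier first): Adeyemi (24 Apr 2001); then Delgado and Reyes (both 6 Jul 2003); then Varga, Achebe and Romero (each 26 Mar 2009); then Kapoor (23 Jul 2009).
Among Delgado and Reyes, by date of first judicial appointment (later first): Delgado (1998-07-07) before Reyes (1997-02-03).
Among Varga, Achebe and Romero, by date of first judicial appointment (later first): Varga (2009-11-25) before Achebe (2008-08-26) before Romero (2004-08-14).
Order: Adeyemi, Delgado, Reyes, Varga, Achebe, Romero, Kapoor.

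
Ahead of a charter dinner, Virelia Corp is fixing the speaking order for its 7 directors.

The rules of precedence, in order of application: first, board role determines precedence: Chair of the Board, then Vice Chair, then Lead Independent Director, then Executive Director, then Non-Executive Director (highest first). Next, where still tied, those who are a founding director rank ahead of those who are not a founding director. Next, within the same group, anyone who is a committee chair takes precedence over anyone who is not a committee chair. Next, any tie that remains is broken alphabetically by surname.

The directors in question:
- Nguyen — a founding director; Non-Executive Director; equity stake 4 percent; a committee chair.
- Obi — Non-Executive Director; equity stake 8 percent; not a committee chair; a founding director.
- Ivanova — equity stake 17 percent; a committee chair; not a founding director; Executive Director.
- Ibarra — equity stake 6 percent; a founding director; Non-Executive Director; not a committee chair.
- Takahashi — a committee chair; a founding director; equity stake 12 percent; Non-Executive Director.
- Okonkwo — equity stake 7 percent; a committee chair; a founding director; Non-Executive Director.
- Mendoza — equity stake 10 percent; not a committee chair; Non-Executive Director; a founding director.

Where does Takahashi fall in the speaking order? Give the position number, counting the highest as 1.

4

By board role: Ivanova (Executive Director); then Nguyen, Okonkwo, Takahashi, Ibarra, Mendoza and Obi (Non-Executive Director).
Nguyen, Okonkwo, Takahashi, Ibarra, Mendoza and Obi are each a founding director, so the next rule applies.
Among Nguyen, Okonkwo, Takahashi, Ibarra, Mendoza and Obi, a committee chair before not a committee chair: Nguyen, Okonkwo and Takahashi (a committee chair) before Ibarra, Mendoza and Obi (not a committee chair).
Among Nguyen, Okonkwo and Takahashi, alphabetically by surname: Nguyen before Okonkwo before Takahashi.
Among Ibarra, Mendoza and Obi, alphabetically by surname: Ibarra before Mendoza before Obi.
Order: Ivanova, Nguyen, Okonkwo, Takahashi, Ibarra, Mendoza, Obi. So position 4.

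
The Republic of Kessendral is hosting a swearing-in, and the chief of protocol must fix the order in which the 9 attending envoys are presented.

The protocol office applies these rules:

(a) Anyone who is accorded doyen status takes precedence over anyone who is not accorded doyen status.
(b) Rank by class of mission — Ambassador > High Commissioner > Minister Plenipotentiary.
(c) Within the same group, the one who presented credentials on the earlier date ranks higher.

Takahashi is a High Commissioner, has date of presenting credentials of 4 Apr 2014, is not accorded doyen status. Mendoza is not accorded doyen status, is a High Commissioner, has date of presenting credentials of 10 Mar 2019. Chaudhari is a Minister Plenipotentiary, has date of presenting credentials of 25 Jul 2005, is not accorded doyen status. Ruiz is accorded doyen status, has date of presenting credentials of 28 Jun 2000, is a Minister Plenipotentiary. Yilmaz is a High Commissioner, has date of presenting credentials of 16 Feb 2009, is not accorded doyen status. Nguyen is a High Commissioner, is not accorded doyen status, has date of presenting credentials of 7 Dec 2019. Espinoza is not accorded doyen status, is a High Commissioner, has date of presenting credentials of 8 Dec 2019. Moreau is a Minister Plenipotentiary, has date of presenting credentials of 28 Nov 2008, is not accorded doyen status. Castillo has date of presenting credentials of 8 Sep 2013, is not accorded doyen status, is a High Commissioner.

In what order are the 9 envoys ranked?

By the first rule: Ruiz (accorded doyen status); then Yilmaz, Castillo, Takahashi, Mendoza, Nguyen, Espinoza, Chaudhari and Moreau (each not accorded doyen status).
Among Yilmaz, Castillo, Takahashi, Mendoza, Nguyen, Espinoza, Chaudhari and Moreau, by class of mission: Yilmaz, Castillo, Takahashi, Mendoza, Nguyen and Espinoza (High Commissioner) before Chaudhari and Moreau (Minister Plenipotentiary).
Among Yilmaz, Castillo, Takahashi, Mendoza, Nguyen and Espinoza, by date of presenting credentials (earlier first): Yilmaz (16 Feb 2009) before Castillo (8 Sep 2013) before Takahashi (4 Apr 2014) before Mendoza (10 Mar 2019) before Nguyen (7 Dec 2019) before Espinoza (8 Dec 2019).
Among Chaudhari and Moreau, by date of presenting credentials (earlier first): Chaudhari (25 Jul 2005) before Moreau (28 Nov 2008).
Full order: Ruiz, Yilmaz, Castillo, Takahashi, Mendoza, Nguyen, Espinoza, Chaudhari, Moreau.

Ruiz, Yilmaz, Castillo, Takahashi, Mendoza, Nguyen, Espinoza, Chaudhari, Moreau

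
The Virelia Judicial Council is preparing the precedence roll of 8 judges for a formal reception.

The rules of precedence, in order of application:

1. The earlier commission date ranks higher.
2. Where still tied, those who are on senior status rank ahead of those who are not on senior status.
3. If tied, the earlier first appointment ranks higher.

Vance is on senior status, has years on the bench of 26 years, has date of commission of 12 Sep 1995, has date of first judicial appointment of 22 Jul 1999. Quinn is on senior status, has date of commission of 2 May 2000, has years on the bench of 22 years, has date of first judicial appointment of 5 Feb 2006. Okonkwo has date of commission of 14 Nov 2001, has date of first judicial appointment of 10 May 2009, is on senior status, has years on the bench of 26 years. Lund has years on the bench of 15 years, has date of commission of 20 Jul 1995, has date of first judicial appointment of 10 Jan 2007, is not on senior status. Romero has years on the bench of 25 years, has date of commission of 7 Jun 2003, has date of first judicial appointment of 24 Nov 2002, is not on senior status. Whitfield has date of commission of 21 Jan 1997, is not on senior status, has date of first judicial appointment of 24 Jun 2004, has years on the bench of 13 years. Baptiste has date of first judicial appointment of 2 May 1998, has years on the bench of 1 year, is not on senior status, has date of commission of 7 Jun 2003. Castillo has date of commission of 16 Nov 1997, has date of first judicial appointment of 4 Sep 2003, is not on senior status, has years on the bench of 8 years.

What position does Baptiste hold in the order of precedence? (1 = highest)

By date of commission (earlier first): Lund (20 Jul 1995); then Vance (12 Sep 1995); then Whitfield (21 Jan 1997); then Castillo (16 Nov 1997); then Quinn (2 May 2000); then Okonkwo (14 Nov 2001); then Baptiste and Romero (both 7 Jun 2003).
Baptiste and Romero are each not on senior status, so the next rule applies.
Among Baptiste and Romero, by date of first judicial appointment (earlier first): Baptiste (2 May 1998) before Romero (24 Nov 2002).
Order: Lund, Vance, Whitfield, Castillo, Quinn, Okonkwo, Baptiste, Romero. So position 7.

7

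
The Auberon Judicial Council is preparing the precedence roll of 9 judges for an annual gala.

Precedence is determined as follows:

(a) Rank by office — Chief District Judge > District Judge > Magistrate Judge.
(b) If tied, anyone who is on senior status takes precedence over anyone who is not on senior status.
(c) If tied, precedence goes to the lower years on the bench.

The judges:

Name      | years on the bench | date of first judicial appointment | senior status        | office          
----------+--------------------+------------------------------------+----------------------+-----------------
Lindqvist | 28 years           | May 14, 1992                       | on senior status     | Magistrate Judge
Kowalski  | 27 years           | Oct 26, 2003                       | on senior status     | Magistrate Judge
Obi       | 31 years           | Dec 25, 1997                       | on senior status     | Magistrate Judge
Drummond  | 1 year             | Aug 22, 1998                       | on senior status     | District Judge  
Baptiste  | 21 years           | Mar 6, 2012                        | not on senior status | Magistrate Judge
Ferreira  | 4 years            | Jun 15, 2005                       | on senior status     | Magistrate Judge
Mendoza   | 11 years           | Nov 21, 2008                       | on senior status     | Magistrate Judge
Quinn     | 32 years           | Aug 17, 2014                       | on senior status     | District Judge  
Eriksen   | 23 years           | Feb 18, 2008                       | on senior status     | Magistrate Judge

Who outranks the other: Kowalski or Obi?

Kowalski

By office: Drummond and Quinn (District Judge); then Ferreira, Mendoza, Eriksen, Kowalski, Lindqvist, Obi and Baptiste (Magistrate Judge).
Drummond and Quinn are each on senior status, so the next rule applies.
Among Drummond and Quinn, by years on the bench (lower first): Drummond (1 year) before Quinn (32 years).
Among Ferreira, Mendoza, Eriksen, Kowalski, Lindqvist, Obi and Baptiste, on senior status before not on senior status: Ferreira, Mendoza, Eriksen, Kowalski, Lindqvist and Obi (on senior status) before Baptiste (not on senior status).
Among Ferreira, Mendoza, Eriksen, Kowalski, Lindqvist and Obi, by years on the bench (lower first): Ferreira (4 years) before Mendoza (11 years) before Eriksen (23 years) before Kowalski (27 years) before Lindqvist (28 years) before Obi (31 years).
So Kowalski takes precedence.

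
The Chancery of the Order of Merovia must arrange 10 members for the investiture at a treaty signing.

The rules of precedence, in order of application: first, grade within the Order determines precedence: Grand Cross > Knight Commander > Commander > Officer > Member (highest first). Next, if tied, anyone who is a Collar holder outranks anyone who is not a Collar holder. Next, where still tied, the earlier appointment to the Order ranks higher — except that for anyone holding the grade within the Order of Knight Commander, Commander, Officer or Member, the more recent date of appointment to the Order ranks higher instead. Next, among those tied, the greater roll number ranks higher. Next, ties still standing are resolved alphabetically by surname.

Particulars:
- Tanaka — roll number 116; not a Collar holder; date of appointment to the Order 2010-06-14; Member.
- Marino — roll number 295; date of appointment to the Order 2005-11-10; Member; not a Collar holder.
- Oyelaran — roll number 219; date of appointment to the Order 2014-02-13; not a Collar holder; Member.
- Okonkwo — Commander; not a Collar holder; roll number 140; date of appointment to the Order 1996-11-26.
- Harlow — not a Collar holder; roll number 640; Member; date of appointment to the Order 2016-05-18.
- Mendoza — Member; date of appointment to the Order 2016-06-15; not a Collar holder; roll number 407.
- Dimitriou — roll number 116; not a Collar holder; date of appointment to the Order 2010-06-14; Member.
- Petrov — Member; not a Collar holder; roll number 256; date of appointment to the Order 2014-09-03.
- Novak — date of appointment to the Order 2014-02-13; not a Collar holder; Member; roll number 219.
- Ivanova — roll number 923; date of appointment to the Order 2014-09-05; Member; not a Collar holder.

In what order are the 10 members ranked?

By grade within the Order: Okonkwo (Commander); then Mendoza, Harlow, Ivanova, Petrov, Novak, Oyelaran, Dimitriou, Tanaka and Marino (Member).
Mendoza, Harlow, Ivanova, Petrov, Novak, Oyelaran, Dimitriou, Tanaka and Marino are each not a Collar holder, so the next rule applies.
Among Mendoza, Harlow, Ivanova, Petrov, Novak, Oyelaran, Dimitriou, Tanaka and Marino, by date of appointment to the Order (later first) (reversed rule for this group): Mendoza (2016-06-15) before Harlow (2016-05-18) before Ivanova (2014-09-05) before Petrov (2014-09-03) before Novak and Oyelaran (2014-02-13) before Dimitriou and Tanaka (2010-06-14) before Marino (2005-11-10).
Novak and Oyelaran both have roll number 219, so the next rule applies.
Among Novak and Oyelaran, alphabetically by surname: Novak before Oyelaran.
Dimitriou and Tanaka both have roll number 116, so the next rule applies.
Among Dimitriou and Tanaka, alphabetically by surname: Dimitriou before Tanaka.
Full order: Okonkwo, Mendoza, Harlow, Ivanova, Petrov, Novak, Oyelaran, Dimitriou, Tanaka, Marino.

Okonkwo, Mendoza, Harlow, Ivanova, Petrov, Novak, Oyelaran, Dimitriou, Tanaka, Marino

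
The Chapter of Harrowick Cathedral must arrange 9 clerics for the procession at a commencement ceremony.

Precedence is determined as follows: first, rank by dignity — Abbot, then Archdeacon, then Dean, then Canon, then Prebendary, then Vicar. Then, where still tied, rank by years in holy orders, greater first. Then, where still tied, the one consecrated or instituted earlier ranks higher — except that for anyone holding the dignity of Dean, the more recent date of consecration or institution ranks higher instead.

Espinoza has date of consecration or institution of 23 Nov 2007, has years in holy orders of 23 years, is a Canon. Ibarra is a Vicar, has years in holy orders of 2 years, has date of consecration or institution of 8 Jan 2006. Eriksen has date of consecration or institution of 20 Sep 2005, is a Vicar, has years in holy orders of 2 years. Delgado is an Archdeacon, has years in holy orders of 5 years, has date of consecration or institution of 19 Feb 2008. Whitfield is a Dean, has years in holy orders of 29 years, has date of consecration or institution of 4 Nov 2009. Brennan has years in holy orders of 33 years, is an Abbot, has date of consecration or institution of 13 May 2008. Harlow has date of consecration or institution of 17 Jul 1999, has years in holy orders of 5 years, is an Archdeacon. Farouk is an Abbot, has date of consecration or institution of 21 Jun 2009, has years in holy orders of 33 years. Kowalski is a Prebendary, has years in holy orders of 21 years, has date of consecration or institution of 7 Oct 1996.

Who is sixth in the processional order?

By dignity: Brennan and Farouk (Abbot); then Harlow and Delgado (Archdeacon); then Whitfield (Dean); then Espinoza (Canon); then Kowalski (Prebendary); then Eriksen and Ibarra (Vicar).
Brennan and Farouk both have years in holy orders 33 years, so the next rule applies.
Among Brennan and Farouk, by date of consecration or institution (earlier first): Brennan (13 May 2008) before Farouk (21 Jun 2009).
Harlow and Delgado both have years in holy orders 5 years, so the next rule applies.
Among Harlow and Delgado, by date of consecration or institution (earlier first): Harlow (17 Jul 1999) before Delgado (19 Feb 2008).
Eriksen and Ibarra both have years in holy orders 2 years, so the next rule applies.
Among Eriksen and Ibarra, by date of consecration or institution (earlier first): Eriksen (20 Sep 2005) before Ibarra (8 Jan 2006).
Order: Brennan, Farouk, Harlow, Delgado, Whitfield, Espinoza, Kowalski, Eriksen, Ibarra.

Espinoza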